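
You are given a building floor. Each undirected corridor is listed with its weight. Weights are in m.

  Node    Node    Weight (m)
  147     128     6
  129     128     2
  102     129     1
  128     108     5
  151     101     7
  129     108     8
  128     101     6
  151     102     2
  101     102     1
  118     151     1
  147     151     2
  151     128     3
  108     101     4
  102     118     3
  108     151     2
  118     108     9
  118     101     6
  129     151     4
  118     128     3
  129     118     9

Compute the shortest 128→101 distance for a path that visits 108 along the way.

9 m

Shortest 128→108: 128–108 = 5
Shortest 108→101: 108–101 = 4
Total via 108: 5 + 4 = 9 m.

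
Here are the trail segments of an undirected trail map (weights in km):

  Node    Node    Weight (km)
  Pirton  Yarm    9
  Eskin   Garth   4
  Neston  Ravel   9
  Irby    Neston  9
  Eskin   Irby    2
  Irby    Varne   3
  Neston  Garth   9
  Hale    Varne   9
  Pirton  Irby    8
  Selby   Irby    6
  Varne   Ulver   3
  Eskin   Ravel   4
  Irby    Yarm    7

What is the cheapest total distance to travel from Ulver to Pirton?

Compare a few routes:
Ulver → Varne → Irby → Pirton: 3+3+8 = 14
Ulver → Varne → Irby → Yarm → Pirton: 3+3+7+9 = 22
The minimum is 14 km via Ulver → Varne → Irby → Pirton.

14 km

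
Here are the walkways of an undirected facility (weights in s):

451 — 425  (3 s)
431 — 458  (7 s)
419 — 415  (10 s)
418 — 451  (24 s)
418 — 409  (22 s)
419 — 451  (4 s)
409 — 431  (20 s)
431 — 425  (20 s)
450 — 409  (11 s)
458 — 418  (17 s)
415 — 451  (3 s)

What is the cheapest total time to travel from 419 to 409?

Shortest distances from 419:
419: 0
451: 4  (via 419)
425: 7  (via 451)
415: 7  (via 451)
431: 27  (via 425)
418: 28  (via 451)
458: 34  (via 431)
409: 47  (via 431)
Shortest route: 419–451–425–431–409 = 47 s.

47 s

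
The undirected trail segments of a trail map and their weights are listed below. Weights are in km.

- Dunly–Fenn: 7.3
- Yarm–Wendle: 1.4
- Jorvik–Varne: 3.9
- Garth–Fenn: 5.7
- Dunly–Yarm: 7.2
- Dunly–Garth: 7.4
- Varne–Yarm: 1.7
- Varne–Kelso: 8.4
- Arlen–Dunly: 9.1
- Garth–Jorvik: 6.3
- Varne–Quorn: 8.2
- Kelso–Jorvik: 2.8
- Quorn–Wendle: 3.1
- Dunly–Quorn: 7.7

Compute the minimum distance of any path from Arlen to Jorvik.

Candidate routes:
Arlen → Dunly → Garth → Jorvik: 9.1+7.4+6.3 = 22.8
Arlen → Dunly → Yarm → Varne → Jorvik: 9.1+7.2+1.7+3.9 = 21.9
The minimum is 21.9 km via Arlen → Dunly → Yarm → Varne → Jorvik.

21.9 km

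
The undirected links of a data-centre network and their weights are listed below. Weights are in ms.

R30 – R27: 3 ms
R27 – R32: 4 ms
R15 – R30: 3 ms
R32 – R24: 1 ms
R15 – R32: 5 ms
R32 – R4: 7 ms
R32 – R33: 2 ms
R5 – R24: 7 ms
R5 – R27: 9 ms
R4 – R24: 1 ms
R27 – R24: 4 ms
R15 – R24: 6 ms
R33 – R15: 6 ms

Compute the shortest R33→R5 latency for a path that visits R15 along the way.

19 ms

Shortest R33→R15: R33–R15 = 6
Best R15 to R5: R15–R24–R5 costing 13
Total via R15: 6 + 13 = 19 ms.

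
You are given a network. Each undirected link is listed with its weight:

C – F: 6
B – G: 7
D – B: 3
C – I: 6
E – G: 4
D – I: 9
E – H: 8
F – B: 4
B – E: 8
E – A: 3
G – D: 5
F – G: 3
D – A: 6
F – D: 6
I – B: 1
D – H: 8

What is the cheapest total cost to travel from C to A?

16

Candidate routes:
C → I → B → D → A: 6+1+3+6 = 16
C → I → B → E → A: 6+1+8+3 = 18
The minimum is 16 via C → I → B → D → A.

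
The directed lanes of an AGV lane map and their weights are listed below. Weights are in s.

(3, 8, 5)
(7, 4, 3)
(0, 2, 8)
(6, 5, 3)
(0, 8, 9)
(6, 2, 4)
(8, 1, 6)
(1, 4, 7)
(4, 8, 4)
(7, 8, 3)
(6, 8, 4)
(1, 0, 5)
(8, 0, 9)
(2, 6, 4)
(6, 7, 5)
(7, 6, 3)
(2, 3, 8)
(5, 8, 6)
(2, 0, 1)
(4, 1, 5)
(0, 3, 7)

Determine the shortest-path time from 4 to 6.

Candidate routes:
4 → 1 → 0 → 2 → 6: 5+5+8+4 = 22
4 → 8 → 0 → 2 → 6: 4+9+8+4 = 25
4 → 8 → 1 → 0 → 2 → 6: 4+6+5+8+4 = 27
Cheapest is 4 → 1 → 0 → 2 → 6 at 22 s.

22 s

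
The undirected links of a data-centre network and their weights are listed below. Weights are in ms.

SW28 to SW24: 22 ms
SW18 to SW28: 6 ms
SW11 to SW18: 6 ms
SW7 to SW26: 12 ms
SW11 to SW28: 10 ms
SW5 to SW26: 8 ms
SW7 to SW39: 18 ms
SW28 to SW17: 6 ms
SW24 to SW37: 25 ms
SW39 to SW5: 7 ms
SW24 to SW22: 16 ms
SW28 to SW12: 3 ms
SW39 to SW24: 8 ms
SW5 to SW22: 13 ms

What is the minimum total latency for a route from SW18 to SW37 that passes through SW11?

Best SW18 to SW11: SW18 → SW11 costing 6
Best SW11 to SW37: SW11 → SW28 → SW24 → SW37 costing 57
Total via SW11: 6 + 57 = 63 ms.

63 ms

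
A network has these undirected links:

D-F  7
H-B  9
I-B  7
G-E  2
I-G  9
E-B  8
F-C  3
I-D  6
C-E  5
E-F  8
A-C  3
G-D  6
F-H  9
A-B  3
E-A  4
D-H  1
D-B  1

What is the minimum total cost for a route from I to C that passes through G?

Shortest I→G: I–G = 9
Best G to C: G–E–C costing 7
Total via G: 9 + 7 = 16.

16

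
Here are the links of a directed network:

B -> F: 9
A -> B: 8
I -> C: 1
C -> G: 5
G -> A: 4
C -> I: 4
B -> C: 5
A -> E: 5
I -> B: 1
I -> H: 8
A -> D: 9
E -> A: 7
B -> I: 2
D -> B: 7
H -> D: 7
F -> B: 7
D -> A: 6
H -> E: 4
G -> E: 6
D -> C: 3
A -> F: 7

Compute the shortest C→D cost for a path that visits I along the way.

19

Best C to I: C–I costing 4
Shortest I→D: I–H–D = 15
Total via I: 4 + 15 = 19.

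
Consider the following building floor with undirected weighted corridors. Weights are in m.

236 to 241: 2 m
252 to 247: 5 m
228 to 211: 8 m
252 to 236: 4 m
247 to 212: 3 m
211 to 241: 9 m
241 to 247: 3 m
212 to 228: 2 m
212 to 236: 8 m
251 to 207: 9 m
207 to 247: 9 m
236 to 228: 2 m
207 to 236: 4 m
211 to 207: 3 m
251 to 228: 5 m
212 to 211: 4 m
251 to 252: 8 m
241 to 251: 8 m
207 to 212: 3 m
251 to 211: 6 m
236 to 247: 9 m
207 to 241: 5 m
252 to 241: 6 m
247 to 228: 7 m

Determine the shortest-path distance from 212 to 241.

6 m

Running Dijkstra from 212:
212: 0
228: 2  (via 212)
207: 3  (via 212)
247: 3  (via 212)
211: 4  (via 212)
236: 4  (via 228)
241: 6  (via 247)
Shortest route: 212–247–241 = 6 m.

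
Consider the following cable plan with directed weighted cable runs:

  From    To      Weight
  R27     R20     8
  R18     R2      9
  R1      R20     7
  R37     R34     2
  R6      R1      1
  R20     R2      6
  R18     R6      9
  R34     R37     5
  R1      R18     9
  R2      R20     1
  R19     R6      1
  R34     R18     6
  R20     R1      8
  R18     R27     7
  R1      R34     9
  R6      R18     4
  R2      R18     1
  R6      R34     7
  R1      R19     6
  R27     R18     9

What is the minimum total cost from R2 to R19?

15

Settle nodes by increasing distance from R2:
R2: 0
R20: 1  (via R2)
R18: 1  (via R2)
R27: 8  (via R18)
R1: 9  (via R20)
R6: 10  (via R18)
R19: 15  (via R1)
Shortest route: R2–R20–R1–R19 = 15.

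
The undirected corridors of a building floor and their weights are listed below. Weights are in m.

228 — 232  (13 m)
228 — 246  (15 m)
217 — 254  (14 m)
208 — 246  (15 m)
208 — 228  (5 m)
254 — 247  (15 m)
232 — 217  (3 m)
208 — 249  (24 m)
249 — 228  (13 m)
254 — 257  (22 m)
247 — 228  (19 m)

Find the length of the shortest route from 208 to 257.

Running Dijkstra from 208:
208: 0
228: 5  (via 208)
246: 15  (via 208)
232: 18  (via 228)
249: 18  (via 228)
217: 21  (via 232)
247: 24  (via 228)
254: 35  (via 217)
257: 57  (via 254)
Shortest route: 208–228–232–217–254–257 = 57 m.

57 m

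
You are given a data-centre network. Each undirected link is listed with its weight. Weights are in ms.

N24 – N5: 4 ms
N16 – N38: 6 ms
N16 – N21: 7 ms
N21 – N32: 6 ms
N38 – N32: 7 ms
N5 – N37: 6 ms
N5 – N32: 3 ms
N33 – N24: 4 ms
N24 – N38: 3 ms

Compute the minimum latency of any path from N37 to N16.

19 ms

Settle nodes by increasing distance from N37:
N37: 0
N5: 6  (via N37)
N32: 9  (via N5)
N24: 10  (via N5)
N38: 13  (via N24)
N33: 14  (via N24)
N21: 15  (via N32)
N16: 19  (via N38)
Shortest route: N37–N5–N24–N38–N16 = 19 ms.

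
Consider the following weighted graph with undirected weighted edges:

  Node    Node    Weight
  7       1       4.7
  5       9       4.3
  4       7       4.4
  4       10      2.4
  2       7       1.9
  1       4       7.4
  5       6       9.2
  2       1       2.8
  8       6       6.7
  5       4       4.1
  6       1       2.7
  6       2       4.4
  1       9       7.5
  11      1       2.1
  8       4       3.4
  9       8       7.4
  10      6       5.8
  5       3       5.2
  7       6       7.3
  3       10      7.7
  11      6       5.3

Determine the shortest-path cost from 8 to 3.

Settle nodes by increasing distance from 8:
8: 0
4: 3.4  (via 8)
10: 5.8  (via 4)
6: 6.7  (via 8)
9: 7.4  (via 8)
5: 7.5  (via 4)
7: 7.8  (via 4)
1: 9.4  (via 6)
2: 9.7  (via 7)
11: 11.5  (via 1)
3: 12.7  (via 5)
Shortest route: 8–4–5–3 = 12.7.

12.7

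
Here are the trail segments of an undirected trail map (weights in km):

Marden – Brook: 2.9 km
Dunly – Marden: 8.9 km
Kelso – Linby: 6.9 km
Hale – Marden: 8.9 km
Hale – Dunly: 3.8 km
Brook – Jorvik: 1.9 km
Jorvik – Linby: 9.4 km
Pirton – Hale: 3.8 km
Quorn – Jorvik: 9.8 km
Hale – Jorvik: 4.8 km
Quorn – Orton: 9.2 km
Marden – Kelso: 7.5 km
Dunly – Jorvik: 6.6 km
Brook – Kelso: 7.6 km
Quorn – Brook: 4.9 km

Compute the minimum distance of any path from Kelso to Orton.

Candidate routes:
Kelso–Marden–Brook–Quorn–Orton: 7.5+2.9+4.9+9.2 = 24.5
Kelso–Brook–Quorn–Orton: 7.6+4.9+9.2 = 21.7
Kelso–Brook–Jorvik–Quorn–Orton: 7.6+1.9+9.8+9.2 = 28.5
Cheapest is Kelso–Brook–Quorn–Orton at 21.7 km.

21.7 km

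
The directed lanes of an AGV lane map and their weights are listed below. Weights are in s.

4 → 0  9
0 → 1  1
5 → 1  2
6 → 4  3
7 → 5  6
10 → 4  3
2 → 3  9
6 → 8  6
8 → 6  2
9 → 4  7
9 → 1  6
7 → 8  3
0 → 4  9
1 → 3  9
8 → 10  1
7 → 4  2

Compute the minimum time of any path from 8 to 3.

Shortest distances from 8:
8: 0
10: 1  (via 8)
6: 2  (via 8)
4: 4  (via 10)
0: 13  (via 4)
1: 14  (via 0)
3: 23  (via 1)
Shortest route: 8 → 10 → 4 → 0 → 1 → 3 = 23 s.

23 s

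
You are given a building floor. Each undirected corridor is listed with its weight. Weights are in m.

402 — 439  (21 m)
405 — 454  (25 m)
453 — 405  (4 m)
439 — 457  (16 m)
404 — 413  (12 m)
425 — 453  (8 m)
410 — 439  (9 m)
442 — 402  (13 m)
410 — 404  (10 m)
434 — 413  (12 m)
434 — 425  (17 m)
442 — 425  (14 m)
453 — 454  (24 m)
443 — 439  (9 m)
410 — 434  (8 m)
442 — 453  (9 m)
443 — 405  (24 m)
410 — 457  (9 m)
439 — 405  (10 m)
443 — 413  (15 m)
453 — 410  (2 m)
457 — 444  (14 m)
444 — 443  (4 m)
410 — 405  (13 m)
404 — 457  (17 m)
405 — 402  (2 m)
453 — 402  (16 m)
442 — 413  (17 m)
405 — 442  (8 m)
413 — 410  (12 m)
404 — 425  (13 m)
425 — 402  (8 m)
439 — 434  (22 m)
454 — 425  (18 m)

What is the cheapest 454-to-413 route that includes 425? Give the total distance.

Shortest 454→425: 454 → 425 = 18
Best 425 to 413: 425 → 453 → 410 → 413 costing 22
Total via 425: 18 + 22 = 40 m.

40 m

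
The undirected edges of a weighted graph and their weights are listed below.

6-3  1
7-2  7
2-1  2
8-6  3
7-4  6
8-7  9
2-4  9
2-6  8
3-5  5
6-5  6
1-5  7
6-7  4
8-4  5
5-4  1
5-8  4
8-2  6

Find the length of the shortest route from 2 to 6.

8

Settle nodes by increasing distance from 2:
2: 0
1: 2  (via 2)
8: 6  (via 2)
7: 7  (via 2)
6: 8  (via 2)
Shortest route: 2–6 = 8.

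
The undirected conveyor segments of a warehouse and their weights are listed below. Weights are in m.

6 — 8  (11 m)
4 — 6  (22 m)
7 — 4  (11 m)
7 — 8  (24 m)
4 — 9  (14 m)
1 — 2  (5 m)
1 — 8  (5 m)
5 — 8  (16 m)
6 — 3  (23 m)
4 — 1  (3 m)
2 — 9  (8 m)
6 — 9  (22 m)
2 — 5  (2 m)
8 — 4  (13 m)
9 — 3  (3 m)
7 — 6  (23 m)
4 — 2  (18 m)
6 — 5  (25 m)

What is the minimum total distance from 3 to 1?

Settle nodes by increasing distance from 3:
3: 0
9: 3  (via 3)
2: 11  (via 9)
5: 13  (via 2)
1: 16  (via 2)
Shortest route: 3–9–2–1 = 16 m.

16 m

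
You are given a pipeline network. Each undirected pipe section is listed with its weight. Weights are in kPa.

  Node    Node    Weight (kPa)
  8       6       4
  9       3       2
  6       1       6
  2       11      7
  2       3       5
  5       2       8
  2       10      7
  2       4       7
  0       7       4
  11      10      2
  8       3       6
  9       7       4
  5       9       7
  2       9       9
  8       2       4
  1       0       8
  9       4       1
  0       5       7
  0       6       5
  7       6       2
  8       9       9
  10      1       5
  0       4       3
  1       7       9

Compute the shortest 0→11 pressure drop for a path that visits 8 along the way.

20 kPa

Shortest 0→8: 0 → 6 → 8 = 9
Shortest 8→11: 8 → 2 → 11 = 11
Total via 8: 9 + 11 = 20 kPa.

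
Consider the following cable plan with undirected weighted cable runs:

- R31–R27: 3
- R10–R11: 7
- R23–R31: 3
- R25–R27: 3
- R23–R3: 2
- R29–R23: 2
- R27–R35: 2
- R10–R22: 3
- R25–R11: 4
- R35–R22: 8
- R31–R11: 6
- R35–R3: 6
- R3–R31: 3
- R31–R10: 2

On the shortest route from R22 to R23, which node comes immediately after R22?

R10

Enumerating some paths:
R22–R35–R3–R23: 8+6+2 = 16
R22–R10–R31–R3–R23: 3+2+3+2 = 10
R22–R35–R27–R31–R23: 8+2+3+3 = 16
R22–R10–R31–R23: 3+2+3 = 8
The minimum is 8 via R22–R10–R31–R23.
So from R22 the first move is to R10.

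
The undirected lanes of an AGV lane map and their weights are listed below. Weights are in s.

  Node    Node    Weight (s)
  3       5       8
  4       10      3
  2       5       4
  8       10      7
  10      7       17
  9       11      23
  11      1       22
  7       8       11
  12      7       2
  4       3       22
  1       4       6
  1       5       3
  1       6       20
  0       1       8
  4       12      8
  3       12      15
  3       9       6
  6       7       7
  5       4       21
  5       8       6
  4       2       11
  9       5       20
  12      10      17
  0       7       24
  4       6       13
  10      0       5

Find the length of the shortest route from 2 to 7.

21 s

Compare a few routes:
2 - 5 - 3 - 12 - 7: 4+8+15+2 = 29
2 - 5 - 8 - 7: 4+6+11 = 21
2 - 5 - 1 - 4 - 12 - 7: 4+3+6+8+2 = 23
The minimum is 21 s via 2 - 5 - 8 - 7.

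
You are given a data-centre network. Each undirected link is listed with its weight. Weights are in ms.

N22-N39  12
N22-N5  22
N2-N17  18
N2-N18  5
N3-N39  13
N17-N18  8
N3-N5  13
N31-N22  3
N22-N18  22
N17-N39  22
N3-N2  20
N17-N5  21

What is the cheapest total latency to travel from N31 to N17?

Settle nodes by increasing distance from N31:
N31: 0
N22: 3  (via N31)
N39: 15  (via N22)
N18: 25  (via N22)
N5: 25  (via N22)
N3: 28  (via N39)
N2: 30  (via N18)
N17: 33  (via N18)
Shortest route: N31–N22–N18–N17 = 33 ms.

33 ms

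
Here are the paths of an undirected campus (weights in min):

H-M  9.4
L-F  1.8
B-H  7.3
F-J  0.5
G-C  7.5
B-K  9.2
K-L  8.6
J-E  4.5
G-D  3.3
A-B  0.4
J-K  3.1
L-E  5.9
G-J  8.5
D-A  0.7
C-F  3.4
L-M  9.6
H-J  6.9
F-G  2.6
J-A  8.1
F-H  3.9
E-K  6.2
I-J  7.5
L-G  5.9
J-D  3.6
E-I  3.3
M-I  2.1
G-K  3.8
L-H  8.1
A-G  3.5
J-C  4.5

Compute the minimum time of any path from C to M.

Running Dijkstra from C:
C: 0
F: 3.4  (via C)
J: 3.9  (via F)
L: 5.2  (via F)
G: 6  (via F)
K: 7  (via J)
H: 7.3  (via F)
D: 7.5  (via J)
A: 8.2  (via D)
E: 8.4  (via J)
B: 8.6  (via A)
I: 11.4  (via J)
M: 13.5  (via I)
Shortest route: C → F → J → I → M = 13.5 min.

13.5 min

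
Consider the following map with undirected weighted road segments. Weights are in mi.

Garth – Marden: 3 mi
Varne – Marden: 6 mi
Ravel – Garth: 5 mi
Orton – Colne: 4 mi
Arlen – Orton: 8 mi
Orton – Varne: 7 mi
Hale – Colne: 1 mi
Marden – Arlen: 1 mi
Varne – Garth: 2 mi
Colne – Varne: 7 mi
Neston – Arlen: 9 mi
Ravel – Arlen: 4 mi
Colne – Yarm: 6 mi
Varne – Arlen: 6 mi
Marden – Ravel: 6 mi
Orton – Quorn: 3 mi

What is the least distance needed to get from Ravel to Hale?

15 mi

Compare a few routes:
Ravel → Arlen → Orton → Colne → Hale: 4+8+4+1 = 17
Ravel → Garth → Varne → Colne → Hale: 5+2+7+1 = 15
Ravel → Arlen → Marden → Garth → Varne → Colne → Hale: 4+1+3+2+7+1 = 18
The minimum is 15 mi via Ravel → Garth → Varne → Colne → Hale.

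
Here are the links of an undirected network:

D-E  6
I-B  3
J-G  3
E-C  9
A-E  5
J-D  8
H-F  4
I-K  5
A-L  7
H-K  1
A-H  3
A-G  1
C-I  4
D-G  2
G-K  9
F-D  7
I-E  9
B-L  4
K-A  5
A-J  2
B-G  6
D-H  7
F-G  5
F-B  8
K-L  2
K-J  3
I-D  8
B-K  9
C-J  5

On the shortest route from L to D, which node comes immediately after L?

Enumerating some paths:
L–K–H–A–G–D: 2+1+3+1+2 = 9
L–K–A–G–D: 2+5+1+2 = 10
Cheapest is L–K–H–A–G–D at 9.
So from L the first move is to K.

K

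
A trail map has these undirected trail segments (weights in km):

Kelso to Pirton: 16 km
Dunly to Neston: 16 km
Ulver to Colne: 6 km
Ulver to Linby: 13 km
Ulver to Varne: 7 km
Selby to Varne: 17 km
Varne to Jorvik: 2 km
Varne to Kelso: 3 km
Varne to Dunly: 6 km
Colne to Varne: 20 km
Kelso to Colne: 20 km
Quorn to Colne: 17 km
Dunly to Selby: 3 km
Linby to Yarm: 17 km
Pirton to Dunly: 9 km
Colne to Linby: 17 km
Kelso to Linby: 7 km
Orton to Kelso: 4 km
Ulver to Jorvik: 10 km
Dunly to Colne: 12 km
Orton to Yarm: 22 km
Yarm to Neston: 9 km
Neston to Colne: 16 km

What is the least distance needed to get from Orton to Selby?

16 km

Shortest distances from Orton:
Orton: 0
Kelso: 4  (via Orton)
Varne: 7  (via Kelso)
Jorvik: 9  (via Varne)
Linby: 11  (via Kelso)
Dunly: 13  (via Varne)
Ulver: 14  (via Varne)
Selby: 16  (via Dunly)
Shortest route: Orton–Kelso–Varne–Dunly–Selby = 16 km.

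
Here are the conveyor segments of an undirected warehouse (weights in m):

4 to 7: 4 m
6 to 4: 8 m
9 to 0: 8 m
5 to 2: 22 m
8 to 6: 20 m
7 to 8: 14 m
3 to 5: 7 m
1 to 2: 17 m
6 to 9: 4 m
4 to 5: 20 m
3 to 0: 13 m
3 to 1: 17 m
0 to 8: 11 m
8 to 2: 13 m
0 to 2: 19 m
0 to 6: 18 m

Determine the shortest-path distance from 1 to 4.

44 m

Enumerating some paths:
1–2–8–7–4: 17+13+14+4 = 48
1–3–5–4: 17+7+20 = 44
Cheapest is 1–3–5–4 at 44 m.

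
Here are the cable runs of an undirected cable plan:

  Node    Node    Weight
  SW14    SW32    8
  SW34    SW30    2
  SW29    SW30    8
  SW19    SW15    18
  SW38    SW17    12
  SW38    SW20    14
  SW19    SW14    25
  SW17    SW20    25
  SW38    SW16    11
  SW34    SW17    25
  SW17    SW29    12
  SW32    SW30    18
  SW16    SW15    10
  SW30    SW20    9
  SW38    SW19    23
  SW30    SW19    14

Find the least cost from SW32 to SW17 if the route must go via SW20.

Shortest SW32→SW20: SW32 → SW30 → SW20 = 27
Shortest SW20→SW17: SW20 → SW17 = 25
Total via SW20: 27 + 25 = 52.

52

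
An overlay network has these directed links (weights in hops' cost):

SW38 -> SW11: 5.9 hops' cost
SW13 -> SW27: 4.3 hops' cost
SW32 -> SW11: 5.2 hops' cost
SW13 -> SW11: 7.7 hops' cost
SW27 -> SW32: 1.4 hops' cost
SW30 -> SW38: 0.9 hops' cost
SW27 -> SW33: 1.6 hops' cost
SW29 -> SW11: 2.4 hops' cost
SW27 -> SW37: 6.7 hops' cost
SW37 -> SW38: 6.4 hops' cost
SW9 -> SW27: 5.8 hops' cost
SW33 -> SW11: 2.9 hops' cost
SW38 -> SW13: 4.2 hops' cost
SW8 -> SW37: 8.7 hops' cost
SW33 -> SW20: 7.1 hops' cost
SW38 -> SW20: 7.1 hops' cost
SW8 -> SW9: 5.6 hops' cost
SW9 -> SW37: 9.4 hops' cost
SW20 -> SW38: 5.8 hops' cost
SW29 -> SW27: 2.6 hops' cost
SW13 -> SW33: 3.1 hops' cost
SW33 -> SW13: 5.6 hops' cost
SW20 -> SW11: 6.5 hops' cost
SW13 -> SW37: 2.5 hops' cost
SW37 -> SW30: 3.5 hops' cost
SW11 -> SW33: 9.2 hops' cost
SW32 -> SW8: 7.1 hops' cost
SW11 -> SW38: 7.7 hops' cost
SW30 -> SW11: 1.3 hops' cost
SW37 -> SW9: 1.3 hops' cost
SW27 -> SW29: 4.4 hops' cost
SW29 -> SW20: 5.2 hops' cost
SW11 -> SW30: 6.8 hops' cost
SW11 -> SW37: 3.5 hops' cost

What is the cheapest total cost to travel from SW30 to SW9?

6.1 hops' cost

Compare a few routes:
SW30 → SW11 → SW37 → SW9: 1.3+3.5+1.3 = 6.1
SW30 → SW38 → SW13 → SW37 → SW9: 0.9+4.2+2.5+1.3 = 8.9
The minimum is 6.1 hops' cost via SW30 → SW11 → SW37 → SW9.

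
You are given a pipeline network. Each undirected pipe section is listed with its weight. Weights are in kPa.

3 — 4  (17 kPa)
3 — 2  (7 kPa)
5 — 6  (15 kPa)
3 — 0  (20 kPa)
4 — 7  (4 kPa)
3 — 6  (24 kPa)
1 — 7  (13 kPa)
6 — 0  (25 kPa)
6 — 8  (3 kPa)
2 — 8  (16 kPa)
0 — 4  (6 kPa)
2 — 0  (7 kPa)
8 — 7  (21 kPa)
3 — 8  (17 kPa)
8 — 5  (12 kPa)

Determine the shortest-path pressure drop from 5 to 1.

46 kPa

Compare a few routes:
5–8–2–0–4–7–1: 12+16+7+6+4+13 = 58
5–6–8–7–1: 15+3+21+13 = 52
5–8–7–1: 12+21+13 = 46
5–8–3–4–7–1: 12+17+17+4+13 = 63
Cheapest is 5–8–7–1 at 46 kPa.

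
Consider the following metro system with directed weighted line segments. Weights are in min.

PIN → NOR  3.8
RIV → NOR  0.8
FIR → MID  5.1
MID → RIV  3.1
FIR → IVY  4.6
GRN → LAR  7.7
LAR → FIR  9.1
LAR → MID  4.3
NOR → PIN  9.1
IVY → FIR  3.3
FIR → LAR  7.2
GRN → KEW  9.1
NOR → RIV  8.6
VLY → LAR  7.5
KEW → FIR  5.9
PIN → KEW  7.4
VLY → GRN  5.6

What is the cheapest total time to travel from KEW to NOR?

14.9 min

Running Dijkstra from KEW:
KEW: 0
FIR: 5.9  (via KEW)
IVY: 10.5  (via FIR)
MID: 11  (via FIR)
LAR: 13.1  (via FIR)
RIV: 14.1  (via MID)
NOR: 14.9  (via RIV)
Shortest route: KEW–FIR–MID–RIV–NOR = 14.9 min.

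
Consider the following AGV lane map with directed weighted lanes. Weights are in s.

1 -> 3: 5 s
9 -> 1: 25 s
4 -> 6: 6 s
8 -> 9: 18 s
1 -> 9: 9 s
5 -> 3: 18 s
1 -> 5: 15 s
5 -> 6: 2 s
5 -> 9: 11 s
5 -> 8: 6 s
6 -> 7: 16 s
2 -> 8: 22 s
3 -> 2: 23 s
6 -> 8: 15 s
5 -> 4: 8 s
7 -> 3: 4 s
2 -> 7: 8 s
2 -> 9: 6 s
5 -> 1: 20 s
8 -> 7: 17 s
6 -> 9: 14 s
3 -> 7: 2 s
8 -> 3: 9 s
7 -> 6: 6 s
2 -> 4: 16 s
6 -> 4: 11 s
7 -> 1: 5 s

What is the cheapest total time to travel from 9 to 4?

Compare a few routes:
9 → 1 → 3 → 7 → 6 → 4: 25+5+2+6+11 = 49
9 → 1 → 5 → 4: 25+15+8 = 48
9 → 1 → 5 → 6 → 4: 25+15+2+11 = 53
Cheapest is 9 → 1 → 5 → 4 at 48 s.

48 s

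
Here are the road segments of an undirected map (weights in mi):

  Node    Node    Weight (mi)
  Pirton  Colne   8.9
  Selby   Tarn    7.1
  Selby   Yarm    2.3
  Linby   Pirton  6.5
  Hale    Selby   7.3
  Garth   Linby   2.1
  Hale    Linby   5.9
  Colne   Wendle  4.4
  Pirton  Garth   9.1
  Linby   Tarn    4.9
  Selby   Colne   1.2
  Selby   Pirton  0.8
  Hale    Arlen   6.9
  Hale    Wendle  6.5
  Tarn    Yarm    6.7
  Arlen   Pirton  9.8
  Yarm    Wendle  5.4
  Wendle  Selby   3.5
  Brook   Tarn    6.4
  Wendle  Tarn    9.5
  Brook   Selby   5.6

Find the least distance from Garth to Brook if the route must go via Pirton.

Best Garth to Pirton: Garth–Linby–Pirton costing 8.6
Shortest Pirton→Brook: Pirton–Selby–Brook = 6.4
Total via Pirton: 8.6 + 6.4 = 15 mi.

15 mi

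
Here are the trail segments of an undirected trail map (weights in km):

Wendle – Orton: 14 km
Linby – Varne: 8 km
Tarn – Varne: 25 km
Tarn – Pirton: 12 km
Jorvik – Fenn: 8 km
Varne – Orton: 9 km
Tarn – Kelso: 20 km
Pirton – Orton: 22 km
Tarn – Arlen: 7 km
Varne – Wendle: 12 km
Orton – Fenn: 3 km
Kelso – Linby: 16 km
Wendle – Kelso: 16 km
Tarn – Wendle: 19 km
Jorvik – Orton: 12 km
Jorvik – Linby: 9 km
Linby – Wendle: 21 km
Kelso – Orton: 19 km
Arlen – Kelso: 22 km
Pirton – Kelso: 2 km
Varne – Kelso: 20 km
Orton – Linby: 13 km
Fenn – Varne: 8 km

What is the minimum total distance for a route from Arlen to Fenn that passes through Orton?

Shortest Arlen→Orton: Arlen–Tarn–Pirton–Kelso–Orton = 40
Shortest Orton→Fenn: Orton–Fenn = 3
Total via Orton: 40 + 3 = 43 km.

43 km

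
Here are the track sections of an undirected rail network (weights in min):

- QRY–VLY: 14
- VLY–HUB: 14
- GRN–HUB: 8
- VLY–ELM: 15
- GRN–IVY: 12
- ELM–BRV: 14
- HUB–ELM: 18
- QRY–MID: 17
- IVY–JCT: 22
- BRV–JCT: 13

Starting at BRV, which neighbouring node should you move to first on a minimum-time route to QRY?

Compare a few routes:
BRV - ELM - HUB - VLY - QRY: 14+18+14+14 = 60
BRV - ELM - VLY - QRY: 14+15+14 = 43
The minimum is 43 min via BRV - ELM - VLY - QRY.
So from BRV the first move is to ELM.

ELM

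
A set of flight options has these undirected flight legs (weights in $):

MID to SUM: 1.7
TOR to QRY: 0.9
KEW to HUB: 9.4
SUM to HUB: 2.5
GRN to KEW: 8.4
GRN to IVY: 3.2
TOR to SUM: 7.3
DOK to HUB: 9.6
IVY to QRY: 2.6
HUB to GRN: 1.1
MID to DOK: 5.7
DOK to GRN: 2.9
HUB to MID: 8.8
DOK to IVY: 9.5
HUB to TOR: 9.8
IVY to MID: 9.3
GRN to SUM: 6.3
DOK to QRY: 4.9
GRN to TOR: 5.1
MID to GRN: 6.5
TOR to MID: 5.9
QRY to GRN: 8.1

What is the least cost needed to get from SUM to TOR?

Running Dijkstra from SUM:
SUM: 0
MID: 1.7  (via SUM)
HUB: 2.5  (via SUM)
GRN: 3.6  (via HUB)
DOK: 6.5  (via GRN)
IVY: 6.8  (via GRN)
TOR: 7.3  (via SUM)
Shortest route: SUM → TOR = $7.3.

$7.3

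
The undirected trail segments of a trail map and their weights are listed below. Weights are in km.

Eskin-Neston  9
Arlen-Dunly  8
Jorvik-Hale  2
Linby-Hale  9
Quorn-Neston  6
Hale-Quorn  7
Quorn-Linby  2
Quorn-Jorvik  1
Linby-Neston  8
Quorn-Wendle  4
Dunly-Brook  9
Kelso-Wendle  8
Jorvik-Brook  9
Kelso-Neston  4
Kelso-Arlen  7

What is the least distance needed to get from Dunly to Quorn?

Candidate routes:
Dunly–Arlen–Kelso–Neston–Quorn: 8+7+4+6 = 25
Dunly–Brook–Jorvik–Quorn: 9+9+1 = 19
Dunly–Brook–Jorvik–Hale–Quorn: 9+9+2+7 = 27
Dunly–Arlen–Kelso–Wendle–Quorn: 8+7+8+4 = 27
The minimum is 19 km via Dunly–Brook–Jorvik–Quorn.

19 km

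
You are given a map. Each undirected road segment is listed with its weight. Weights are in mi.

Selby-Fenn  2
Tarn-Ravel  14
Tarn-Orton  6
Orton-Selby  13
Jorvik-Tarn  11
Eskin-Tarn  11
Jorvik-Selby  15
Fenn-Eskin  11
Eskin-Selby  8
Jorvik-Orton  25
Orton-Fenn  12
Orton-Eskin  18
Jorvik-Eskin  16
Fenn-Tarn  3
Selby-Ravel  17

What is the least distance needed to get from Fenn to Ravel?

17 mi

Settle nodes by increasing distance from Fenn:
Fenn: 0
Selby: 2  (via Fenn)
Tarn: 3  (via Fenn)
Orton: 9  (via Tarn)
Eskin: 10  (via Selby)
Jorvik: 14  (via Tarn)
Ravel: 17  (via Tarn)
Shortest route: Fenn → Tarn → Ravel = 17 mi.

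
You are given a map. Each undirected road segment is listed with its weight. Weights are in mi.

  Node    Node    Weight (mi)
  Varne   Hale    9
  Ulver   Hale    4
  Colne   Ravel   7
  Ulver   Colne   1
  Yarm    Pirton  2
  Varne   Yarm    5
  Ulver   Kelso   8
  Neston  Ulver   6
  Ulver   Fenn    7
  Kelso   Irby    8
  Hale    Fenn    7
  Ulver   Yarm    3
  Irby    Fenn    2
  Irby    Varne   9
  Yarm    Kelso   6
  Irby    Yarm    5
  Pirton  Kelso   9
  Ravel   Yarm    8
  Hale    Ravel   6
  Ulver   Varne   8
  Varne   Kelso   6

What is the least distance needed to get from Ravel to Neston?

14 mi

Candidate routes:
Ravel → Yarm → Ulver → Neston: 8+3+6 = 17
Ravel → Hale → Ulver → Neston: 6+4+6 = 16
Ravel → Colne → Ulver → Neston: 7+1+6 = 14
Cheapest is Ravel → Colne → Ulver → Neston at 14 mi.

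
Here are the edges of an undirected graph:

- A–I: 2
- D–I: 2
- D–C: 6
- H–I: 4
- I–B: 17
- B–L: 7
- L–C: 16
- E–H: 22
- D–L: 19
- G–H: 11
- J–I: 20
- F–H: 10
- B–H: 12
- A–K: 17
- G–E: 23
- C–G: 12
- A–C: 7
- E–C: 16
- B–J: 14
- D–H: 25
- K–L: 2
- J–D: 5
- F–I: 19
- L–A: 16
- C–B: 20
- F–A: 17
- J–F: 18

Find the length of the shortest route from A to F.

Shortest distances from A:
A: 0
I: 2  (via A)
D: 4  (via I)
H: 6  (via I)
C: 7  (via A)
J: 9  (via D)
F: 16  (via H)
Shortest route: A → I → H → F = 16.

16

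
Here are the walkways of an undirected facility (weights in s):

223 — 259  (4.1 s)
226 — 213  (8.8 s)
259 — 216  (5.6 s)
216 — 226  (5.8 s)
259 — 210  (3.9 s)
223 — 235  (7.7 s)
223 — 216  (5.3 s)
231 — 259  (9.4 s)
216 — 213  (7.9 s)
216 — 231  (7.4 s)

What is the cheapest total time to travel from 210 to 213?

17.4 s

Settle nodes by increasing distance from 210:
210: 0
259: 3.9  (via 210)
223: 8  (via 259)
216: 9.5  (via 259)
231: 13.3  (via 259)
226: 15.3  (via 216)
235: 15.7  (via 223)
213: 17.4  (via 216)
Shortest route: 210–259–216–213 = 17.4 s.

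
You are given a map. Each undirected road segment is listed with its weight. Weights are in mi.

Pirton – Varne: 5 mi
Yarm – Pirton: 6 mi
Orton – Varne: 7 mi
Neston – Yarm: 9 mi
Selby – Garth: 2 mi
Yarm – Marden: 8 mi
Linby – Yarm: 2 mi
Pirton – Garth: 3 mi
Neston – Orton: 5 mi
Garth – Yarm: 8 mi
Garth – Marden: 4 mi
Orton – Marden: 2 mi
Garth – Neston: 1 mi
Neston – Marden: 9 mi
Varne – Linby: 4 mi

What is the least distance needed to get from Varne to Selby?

10 mi

Candidate routes:
Varne - Orton - Marden - Garth - Selby: 7+2+4+2 = 15
Varne - Pirton - Garth - Selby: 5+3+2 = 10
Cheapest is Varne - Pirton - Garth - Selby at 10 mi.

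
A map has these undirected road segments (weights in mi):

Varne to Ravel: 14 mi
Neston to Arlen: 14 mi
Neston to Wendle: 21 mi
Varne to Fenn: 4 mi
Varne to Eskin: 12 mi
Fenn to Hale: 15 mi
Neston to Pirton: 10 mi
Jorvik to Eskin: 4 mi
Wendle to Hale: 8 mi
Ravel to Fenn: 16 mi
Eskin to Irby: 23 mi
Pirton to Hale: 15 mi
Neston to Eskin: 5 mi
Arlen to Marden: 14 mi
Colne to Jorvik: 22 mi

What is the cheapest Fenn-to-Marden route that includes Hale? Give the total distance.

Shortest Fenn→Hale: Fenn–Hale = 15
Shortest Hale→Marden: Hale–Pirton–Neston–Arlen–Marden = 53
Total via Hale: 15 + 53 = 68 mi.

68 mi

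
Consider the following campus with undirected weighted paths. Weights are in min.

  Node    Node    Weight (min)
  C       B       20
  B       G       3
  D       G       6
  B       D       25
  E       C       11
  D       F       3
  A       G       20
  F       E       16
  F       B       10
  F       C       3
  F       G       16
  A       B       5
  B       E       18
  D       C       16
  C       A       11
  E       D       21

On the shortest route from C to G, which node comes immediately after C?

Enumerating some paths:
C - F - D - G: 3+3+6 = 12
C - F - B - G: 3+10+3 = 16
The minimum is 12 min via C - F - D - G.
So from C the first move is to F.

F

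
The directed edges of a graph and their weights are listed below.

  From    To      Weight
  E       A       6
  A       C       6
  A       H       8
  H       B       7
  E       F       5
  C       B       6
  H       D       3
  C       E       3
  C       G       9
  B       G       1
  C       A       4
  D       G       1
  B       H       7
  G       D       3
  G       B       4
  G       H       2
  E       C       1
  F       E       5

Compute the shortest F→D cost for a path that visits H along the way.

18

Best F to H: F → E → C → B → G → H costing 15
Best H to D: H → D costing 3
Total via H: 15 + 3 = 18.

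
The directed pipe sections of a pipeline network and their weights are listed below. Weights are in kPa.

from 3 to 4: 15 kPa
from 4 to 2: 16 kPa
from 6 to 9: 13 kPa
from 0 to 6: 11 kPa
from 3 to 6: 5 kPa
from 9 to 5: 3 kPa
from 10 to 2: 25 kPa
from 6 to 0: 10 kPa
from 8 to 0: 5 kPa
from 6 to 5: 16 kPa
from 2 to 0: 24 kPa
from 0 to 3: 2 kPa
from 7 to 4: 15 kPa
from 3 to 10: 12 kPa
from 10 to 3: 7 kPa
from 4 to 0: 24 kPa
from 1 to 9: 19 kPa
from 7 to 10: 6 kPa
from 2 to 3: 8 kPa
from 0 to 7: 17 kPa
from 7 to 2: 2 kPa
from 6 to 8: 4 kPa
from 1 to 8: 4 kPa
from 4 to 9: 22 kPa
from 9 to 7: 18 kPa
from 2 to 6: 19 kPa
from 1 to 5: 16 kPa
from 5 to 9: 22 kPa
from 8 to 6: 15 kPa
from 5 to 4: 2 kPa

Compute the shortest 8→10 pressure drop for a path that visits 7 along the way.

28 kPa

Best 8 to 7: 8–0–7 costing 22
Best 7 to 10: 7–10 costing 6
Total via 7: 22 + 6 = 28 kPa.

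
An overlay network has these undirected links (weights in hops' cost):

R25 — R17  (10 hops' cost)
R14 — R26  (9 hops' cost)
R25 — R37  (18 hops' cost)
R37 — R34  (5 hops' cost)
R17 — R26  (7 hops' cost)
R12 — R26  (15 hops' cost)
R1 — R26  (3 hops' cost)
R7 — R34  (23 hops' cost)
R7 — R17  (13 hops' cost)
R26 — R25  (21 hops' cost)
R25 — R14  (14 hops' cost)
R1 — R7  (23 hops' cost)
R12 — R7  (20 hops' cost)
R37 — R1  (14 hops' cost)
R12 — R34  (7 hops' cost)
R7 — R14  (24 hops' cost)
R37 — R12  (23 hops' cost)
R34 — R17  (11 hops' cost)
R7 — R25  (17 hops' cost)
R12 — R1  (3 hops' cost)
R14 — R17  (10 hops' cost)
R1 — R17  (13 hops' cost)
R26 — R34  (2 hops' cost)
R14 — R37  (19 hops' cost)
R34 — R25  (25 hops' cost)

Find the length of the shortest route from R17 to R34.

9 hops' cost

Running Dijkstra from R17:
R17: 0
R26: 7  (via R17)
R34: 9  (via R26)
Shortest route: R17–R26–R34 = 9 hops' cost.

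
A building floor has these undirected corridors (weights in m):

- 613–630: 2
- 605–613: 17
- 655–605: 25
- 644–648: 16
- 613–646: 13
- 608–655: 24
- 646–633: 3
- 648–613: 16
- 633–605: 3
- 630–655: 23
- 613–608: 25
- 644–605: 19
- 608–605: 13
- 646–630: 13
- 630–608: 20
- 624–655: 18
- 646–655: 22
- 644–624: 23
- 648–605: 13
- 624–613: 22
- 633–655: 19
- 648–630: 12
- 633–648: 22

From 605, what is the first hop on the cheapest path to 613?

Candidate routes:
605 - 633 - 646 - 613: 3+3+13 = 19
605 - 648 - 630 - 613: 13+12+2 = 27
605 - 613: 17 = 17
605 - 633 - 646 - 630 - 613: 3+3+13+2 = 21
Cheapest is 605 - 613 at 17 m.
So from 605 the first move is to 613.

613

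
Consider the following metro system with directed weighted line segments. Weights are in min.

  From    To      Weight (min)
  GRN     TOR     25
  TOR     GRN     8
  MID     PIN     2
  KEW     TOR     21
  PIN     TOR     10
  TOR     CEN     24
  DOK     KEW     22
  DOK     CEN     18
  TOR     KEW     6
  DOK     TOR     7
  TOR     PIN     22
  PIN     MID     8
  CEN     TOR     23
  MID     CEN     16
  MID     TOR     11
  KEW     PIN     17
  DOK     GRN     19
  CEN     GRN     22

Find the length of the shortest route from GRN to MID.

55 min

Shortest distances from GRN:
GRN: 0
TOR: 25  (via GRN)
KEW: 31  (via TOR)
PIN: 47  (via TOR)
CEN: 49  (via TOR)
MID: 55  (via PIN)
Shortest route: GRN–TOR–PIN–MID = 55 min.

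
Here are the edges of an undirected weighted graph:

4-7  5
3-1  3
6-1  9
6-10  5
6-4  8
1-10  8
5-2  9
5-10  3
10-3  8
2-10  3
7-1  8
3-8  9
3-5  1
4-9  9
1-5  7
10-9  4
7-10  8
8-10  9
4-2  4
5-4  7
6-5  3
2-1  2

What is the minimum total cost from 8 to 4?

Candidate routes:
8–3–5–4: 9+1+7 = 17
8–10–2–4: 9+3+4 = 16
Cheapest is 8–10–2–4 at 16.

16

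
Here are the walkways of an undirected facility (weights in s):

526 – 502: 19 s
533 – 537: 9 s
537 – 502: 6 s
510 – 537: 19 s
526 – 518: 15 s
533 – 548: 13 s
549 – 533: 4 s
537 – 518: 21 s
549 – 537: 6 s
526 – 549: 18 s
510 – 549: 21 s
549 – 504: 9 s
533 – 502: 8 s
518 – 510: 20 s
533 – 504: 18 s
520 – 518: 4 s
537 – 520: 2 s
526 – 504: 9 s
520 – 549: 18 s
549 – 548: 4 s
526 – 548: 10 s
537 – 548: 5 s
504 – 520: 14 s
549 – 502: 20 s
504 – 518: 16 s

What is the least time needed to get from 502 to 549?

12 s

Compare a few routes:
502–537–548–549: 6+5+4 = 15
502–537–549: 6+6 = 12
Cheapest is 502–537–549 at 12 s.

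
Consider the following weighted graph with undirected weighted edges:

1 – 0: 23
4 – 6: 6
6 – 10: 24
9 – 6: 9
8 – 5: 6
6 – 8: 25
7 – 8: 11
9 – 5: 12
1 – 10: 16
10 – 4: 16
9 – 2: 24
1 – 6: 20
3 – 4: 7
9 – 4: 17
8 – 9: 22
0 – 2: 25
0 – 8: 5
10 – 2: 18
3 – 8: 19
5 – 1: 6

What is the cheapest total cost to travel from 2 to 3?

Candidate routes:
2–9–6–4–3: 24+9+6+7 = 46
2–10–4–3: 18+16+7 = 41
2–9–4–3: 24+17+7 = 48
Cheapest is 2–10–4–3 at 41.

41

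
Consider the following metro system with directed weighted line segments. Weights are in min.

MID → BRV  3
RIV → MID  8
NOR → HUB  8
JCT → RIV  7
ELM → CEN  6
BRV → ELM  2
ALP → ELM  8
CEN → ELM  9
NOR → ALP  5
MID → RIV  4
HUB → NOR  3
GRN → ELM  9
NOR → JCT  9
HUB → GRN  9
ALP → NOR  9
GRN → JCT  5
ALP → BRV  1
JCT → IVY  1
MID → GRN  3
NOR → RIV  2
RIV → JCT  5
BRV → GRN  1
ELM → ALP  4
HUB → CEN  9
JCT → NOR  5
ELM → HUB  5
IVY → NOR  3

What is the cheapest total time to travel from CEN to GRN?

Candidate routes:
CEN → ELM → ALP → BRV → GRN: 9+4+1+1 = 15
CEN → ELM → HUB → GRN: 9+5+9 = 23
Cheapest is CEN → ELM → ALP → BRV → GRN at 15 min.

15 min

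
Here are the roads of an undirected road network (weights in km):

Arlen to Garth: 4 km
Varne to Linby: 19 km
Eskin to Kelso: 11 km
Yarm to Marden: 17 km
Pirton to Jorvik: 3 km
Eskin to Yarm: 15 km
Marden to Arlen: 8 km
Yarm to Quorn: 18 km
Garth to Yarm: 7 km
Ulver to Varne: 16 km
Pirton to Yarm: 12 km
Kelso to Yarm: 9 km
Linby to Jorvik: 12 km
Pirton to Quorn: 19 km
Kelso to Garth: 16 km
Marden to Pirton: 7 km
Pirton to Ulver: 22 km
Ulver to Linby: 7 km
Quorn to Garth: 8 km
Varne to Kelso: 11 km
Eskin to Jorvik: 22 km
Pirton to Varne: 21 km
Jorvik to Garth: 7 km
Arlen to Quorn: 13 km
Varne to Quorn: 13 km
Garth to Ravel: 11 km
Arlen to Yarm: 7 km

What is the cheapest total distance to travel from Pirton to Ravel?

Candidate routes:
Pirton → Yarm → Garth → Ravel: 12+7+11 = 30
Pirton → Jorvik → Garth → Ravel: 3+7+11 = 21
Pirton → Marden → Arlen → Garth → Ravel: 7+8+4+11 = 30
Cheapest is Pirton → Jorvik → Garth → Ravel at 21 km.

21 km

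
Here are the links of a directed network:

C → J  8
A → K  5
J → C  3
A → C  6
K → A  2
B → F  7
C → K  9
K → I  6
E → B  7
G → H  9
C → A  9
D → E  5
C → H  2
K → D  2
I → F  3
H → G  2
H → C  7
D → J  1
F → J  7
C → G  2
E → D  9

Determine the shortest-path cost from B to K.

26

Shortest distances from B:
B: 0
F: 7  (via B)
J: 14  (via F)
C: 17  (via J)
G: 19  (via C)
H: 19  (via C)
A: 26  (via C)
K: 26  (via C)
Shortest route: B–F–J–C–K = 26.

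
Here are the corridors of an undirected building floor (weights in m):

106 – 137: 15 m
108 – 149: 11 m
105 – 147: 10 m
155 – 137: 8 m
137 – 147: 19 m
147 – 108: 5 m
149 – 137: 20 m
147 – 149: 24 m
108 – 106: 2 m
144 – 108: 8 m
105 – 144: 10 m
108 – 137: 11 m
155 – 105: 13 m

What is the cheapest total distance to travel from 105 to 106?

17 m

Running Dijkstra from 105:
105: 0
147: 10  (via 105)
144: 10  (via 105)
155: 13  (via 105)
108: 15  (via 147)
106: 17  (via 108)
Shortest route: 105 → 147 → 108 → 106 = 17 m.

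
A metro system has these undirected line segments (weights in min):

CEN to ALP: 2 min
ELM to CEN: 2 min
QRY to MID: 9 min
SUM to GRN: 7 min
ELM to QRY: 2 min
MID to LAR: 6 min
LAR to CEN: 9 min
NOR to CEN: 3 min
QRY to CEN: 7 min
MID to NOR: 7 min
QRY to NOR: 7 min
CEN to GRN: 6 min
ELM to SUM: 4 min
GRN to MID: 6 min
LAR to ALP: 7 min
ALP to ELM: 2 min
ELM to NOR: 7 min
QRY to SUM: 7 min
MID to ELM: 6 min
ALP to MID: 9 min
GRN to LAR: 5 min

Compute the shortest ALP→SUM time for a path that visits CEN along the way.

8 min

Best ALP to CEN: ALP–CEN costing 2
Best CEN to SUM: CEN–ELM–SUM costing 6
Total via CEN: 2 + 6 = 8 min.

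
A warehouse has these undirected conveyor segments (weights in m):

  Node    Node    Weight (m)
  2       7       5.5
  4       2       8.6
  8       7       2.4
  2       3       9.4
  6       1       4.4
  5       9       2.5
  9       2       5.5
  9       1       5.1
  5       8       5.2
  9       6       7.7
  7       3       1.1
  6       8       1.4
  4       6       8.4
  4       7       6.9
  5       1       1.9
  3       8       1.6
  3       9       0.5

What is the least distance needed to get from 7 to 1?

6 m

Candidate routes:
7 - 8 - 6 - 1: 2.4+1.4+4.4 = 8.2
7 - 3 - 9 - 5 - 1: 1.1+0.5+2.5+1.9 = 6
7 - 3 - 9 - 1: 1.1+0.5+5.1 = 6.7
7 - 3 - 8 - 6 - 1: 1.1+1.6+1.4+4.4 = 8.5
Cheapest is 7 - 3 - 9 - 5 - 1 at 6 m.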